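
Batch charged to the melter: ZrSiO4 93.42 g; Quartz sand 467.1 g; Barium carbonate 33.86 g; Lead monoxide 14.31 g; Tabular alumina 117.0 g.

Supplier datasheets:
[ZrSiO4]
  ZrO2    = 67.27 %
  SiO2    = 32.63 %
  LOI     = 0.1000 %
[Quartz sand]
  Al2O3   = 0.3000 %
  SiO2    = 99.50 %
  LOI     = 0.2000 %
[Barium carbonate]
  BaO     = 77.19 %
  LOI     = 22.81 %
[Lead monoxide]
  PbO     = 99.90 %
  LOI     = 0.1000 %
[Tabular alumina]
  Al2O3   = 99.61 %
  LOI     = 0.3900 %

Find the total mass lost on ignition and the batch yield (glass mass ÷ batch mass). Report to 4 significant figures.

Values along the way are printed (rounded to four significant digits) on the page — every computation maintains full precision from first step to last. Exactly one rounding goes into every reported number — all derived quantities are computed using the weight values for 716.5 g of glass at full float precision (the totals, net glass mass, the five compositions, yield, LOI), as they appear in the problem or the answer.
LOI of each material in turn:
  ZrSiO4: 93.42 × 0.001000 = 0.09342 g
  Quartz sand: 467.1 × 0.002000 = 0.9342 g
  Barium carbonate: 33.86 × 0.2281 = 7.723 g
  Lead monoxide: 14.31 × 0.001000 = 0.01431 g
  Tabular alumina: 117.0 × 0.003900 = 0.4563 g
Total LOI = 9.222 g
Glass = batch − LOI = 725.7 − 9.222 = 716.5 g

LOI loss = 9.222 g; glass = 716.5 g; yield = 98.73%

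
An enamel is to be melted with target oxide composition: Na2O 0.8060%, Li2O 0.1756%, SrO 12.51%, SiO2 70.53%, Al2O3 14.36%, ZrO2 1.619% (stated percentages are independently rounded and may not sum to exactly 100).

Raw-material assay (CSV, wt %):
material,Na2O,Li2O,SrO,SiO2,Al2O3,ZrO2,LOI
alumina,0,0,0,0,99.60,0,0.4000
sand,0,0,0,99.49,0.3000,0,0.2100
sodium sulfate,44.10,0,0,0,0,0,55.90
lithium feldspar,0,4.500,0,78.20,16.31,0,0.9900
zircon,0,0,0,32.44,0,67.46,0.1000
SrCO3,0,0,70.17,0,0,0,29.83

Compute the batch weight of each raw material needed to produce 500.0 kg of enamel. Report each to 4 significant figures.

Batch per 500.0 kg enamel:
  alumina: 67.88 kg
  sand: 335.2 kg
  sodium sulfate: 9.138 kg
  lithium feldspar: 19.51 kg
  zircon: 12.00 kg
  SrCO3: 89.14 kg
Total batch = 532.9 kg; LOI loss = 32.88 kg; yield = 93.83%

Rounding to four significant digits applies to every mid-chain value as printed — all internal work keeps full float precision end to end. Every reported number undergoes a single rounding — the derived quantities, which include totals, glass mass, six oxide percentages, yield, ignition loss, are rebuilt in full precision, as they appear in question or answer, from the batch weights per 500.0 kg of glass.
Oxide mass targets, per 500.0 kg enamel:
  Na2O: 0.8060% × 500.0 = 4.030 kg
  Li2O: 0.1756% × 500.0 = 0.8780 kg
  SrO: 12.51% × 500.0 = 62.55 kg
  SiO2: 70.53% × 500.0 = 352.6 kg
  Al2O3: 14.36% × 500.0 = 71.80 kg
  ZrO2: 1.619% × 500.0 = 8.095 kg
Per-oxide balance check from the weights as reported, for the quoted basis mass (each sum matches its target mass modulo rounding of the values):
  Na2O: 9.138·0.4410 = 4.030 kg (target 4.030 kg)
  Li2O: 19.51·0.04500 = 0.8780 kg (target 0.8780 kg)
  SrO: 89.14·0.7017 = 62.55 kg (target 62.55 kg)
  SiO2: 335.2·0.9949 + 19.51·0.7820 + 12.00·0.3244 = 352.6 kg (target 352.6 kg)
  Al2O3: 67.88·0.9960 + 335.2·0.003000 + 19.51·0.1631 = 71.80 kg (target 71.80 kg)
  ZrO2: 12.00·0.6746 = 8.095 kg (target 8.095 kg)
Glass-mass sanity pass: total batch − LOI = 500.0 kg (oxide target masses add up to 500.0 kg; basis as stated: 500.0 kg — rounding explains the deltas).
Adding the batch up: Σ batch = 532.9 kg; the LOI term Σ batch·LOI equals 32.88 kg; as yield: glass ÷ batch → 93.83%.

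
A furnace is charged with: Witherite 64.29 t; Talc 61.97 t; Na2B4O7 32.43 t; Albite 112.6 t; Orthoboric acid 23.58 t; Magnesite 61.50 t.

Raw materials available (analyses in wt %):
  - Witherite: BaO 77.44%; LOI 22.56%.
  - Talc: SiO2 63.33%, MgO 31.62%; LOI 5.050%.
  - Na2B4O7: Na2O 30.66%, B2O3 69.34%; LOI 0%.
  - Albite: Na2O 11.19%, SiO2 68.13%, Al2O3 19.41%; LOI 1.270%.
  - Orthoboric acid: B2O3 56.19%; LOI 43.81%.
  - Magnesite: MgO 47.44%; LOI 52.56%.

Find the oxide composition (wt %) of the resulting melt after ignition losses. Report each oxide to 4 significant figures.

All internal work carries full precision through every step — the intermediate values appear (rounded to four significant digits) on the page. Exactly one rounding lands on every reported number — all derived quantities (net glass mass, LOI, six oxide percentages, the totals, yield) are recomputed at full precision using the weight values for 294.7 t of glass, as quoted within the problem or answer text.
Oxide-by-oxide delivered mass:
  Na2O: 32.43·0.3066 + 112.6·0.1119 = 22.54 t
  B2O3: 32.43·0.6934 + 23.58·0.5619 = 35.74 t
  SiO2: 61.97·0.6333 + 112.6·0.6813 = 116.0 t
  Al2O3: 112.6·0.1941 = 21.86 t
  BaO: 64.29·0.7744 = 49.79 t
  MgO: 61.97·0.3162 + 61.50·0.4744 = 48.77 t
LOI: 64.29·0.2256 + 61.97·0.05050 + 112.6·0.01270 + 23.58·0.4381 + 61.50·0.5256 = 61.72 t
Glass = total batch minus LOI = 356.4 − 61.72 = 294.7 t (consistent with Σ oxide mass)
percent by weight: oxide/glass ×100

Glass mass = 294.7 t (batch 356.4 − LOI 61.72).
Composition: Na2O 7.651%, B2O3 12.13%, SiO2 39.35%, Al2O3 7.417%, BaO 16.90%, MgO 16.55%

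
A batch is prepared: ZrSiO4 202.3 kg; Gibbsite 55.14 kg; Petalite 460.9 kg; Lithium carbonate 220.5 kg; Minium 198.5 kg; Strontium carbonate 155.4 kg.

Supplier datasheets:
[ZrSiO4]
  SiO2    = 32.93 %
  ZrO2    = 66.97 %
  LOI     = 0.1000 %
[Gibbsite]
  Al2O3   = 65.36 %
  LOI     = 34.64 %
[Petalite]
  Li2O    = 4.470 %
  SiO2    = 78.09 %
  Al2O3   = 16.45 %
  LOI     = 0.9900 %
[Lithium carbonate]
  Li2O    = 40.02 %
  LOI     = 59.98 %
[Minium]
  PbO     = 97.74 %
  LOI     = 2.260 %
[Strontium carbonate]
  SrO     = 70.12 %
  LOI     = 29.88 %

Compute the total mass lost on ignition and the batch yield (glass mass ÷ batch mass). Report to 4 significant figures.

LOI loss = 207.0 kg; glass = 1086 kg; yield = 83.98%

All arithmetic carries full precision throughout. Values along the way are rounded off to 4 significant digits when displayed. Exactly one rounding is applied to every reported number; the derived quantities are re-derived at exact precision (the yield, the six compositions, totals, LOI, glass mass) using the weight values at 1086 kg of glass, as set out in question or answer.
Ignition loss by material:
  ZrSiO4: 202.3 × 0.001000 = 0.2023 kg
  Gibbsite: 55.14 × 0.3464 = 19.10 kg
  Petalite: 460.9 × 0.009900 = 4.563 kg
  Lithium carbonate: 220.5 × 0.5998 = 132.3 kg
  Minium: 198.5 × 0.02260 = 4.486 kg
  Strontium carbonate: 155.4 × 0.2988 = 46.43 kg
Total LOI = 207.0 kg
Glass = batch − LOI = 1293 − 207.0 = 1086 kg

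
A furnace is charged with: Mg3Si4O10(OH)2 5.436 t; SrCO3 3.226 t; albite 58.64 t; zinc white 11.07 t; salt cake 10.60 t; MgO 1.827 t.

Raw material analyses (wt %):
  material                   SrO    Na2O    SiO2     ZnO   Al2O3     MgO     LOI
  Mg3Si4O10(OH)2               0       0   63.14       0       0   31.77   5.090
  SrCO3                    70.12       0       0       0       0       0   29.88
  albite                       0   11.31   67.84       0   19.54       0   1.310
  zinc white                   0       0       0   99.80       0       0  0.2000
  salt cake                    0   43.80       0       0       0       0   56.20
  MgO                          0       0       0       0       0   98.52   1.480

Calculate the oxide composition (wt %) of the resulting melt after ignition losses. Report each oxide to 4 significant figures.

Glass mass = 82.78 t (batch 90.80 − LOI 8.015).
Composition: SrO 2.733%, Na2O 13.62%, SiO2 52.20%, ZnO 13.35%, Al2O3 13.84%, MgO 4.260%

Values along the way are printed rounded to 4 significant digits when written out — every computation runs at exact precision from start to finish. Each reported value sees exactly one rounding — the derived quantities, which include LOI, six oxide percentages, totals, yield, net glass mass, are re-derived in exact precision, exactly as printed in the problem or answer text, using the weight values for 82.78 t of glass.
What the batch supplies per oxide:
  SrO: 3.226·0.7012 = 2.262 t
  Na2O: 58.64·0.1131 + 10.60·0.4380 = 11.27 t
  SiO2: 5.436·0.6314 + 58.64·0.6784 = 43.21 t
  ZnO: 11.07·0.9980 = 11.05 t
  Al2O3: 58.64·0.1954 = 11.46 t
  MgO: 5.436·0.3177 + 1.827·0.9852 = 3.527 t
LOI: 5.436·0.05090 + 3.226·0.2988 + 58.64·0.01310 + 11.07·0.002000 + 10.60·0.5620 + 1.827·0.01480 = 8.015 t
Resulting glass, batch − LOI: 90.80 − 8.015 = 82.78 t (consistent with Σ oxide mass)
wt % = oxide mass / glass mass × 100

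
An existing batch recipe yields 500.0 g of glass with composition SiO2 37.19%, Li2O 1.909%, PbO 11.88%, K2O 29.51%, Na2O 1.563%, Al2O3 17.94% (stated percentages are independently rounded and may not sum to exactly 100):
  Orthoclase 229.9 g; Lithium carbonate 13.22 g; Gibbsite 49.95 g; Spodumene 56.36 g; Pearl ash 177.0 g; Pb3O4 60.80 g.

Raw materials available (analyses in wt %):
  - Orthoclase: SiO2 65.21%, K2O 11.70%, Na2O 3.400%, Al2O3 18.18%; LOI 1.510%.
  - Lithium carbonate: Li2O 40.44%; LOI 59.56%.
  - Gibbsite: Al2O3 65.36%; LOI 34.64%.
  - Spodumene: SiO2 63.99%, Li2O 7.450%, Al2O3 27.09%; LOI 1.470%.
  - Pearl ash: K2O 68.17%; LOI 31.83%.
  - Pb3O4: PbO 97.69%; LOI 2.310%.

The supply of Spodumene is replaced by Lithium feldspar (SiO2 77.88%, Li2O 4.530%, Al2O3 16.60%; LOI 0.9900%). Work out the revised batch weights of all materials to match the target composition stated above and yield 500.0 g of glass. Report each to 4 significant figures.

Values along the way appear rounded to four significant digits across the worked steps — the working math runs at full float precision from first step to last — each reported figure is rounded exactly once; the derived quantities are re-derived at exact precision (totals, ignition loss, yield, the six compositions, glass mass) from the batch weights on 500.0 g of glass as they appear in the problem or the answer.
Target masses of each oxide per 500.0 g glass:
  SiO2: 37.19% × 500.0 = 186.0 g
  Li2O: 1.909% × 500.0 = 9.545 g
  PbO: 11.88% × 500.0 = 59.40 g
  K2O: 29.51% × 500.0 = 147.6 g
  Na2O: 1.563% × 500.0 = 7.815 g
  Al2O3: 17.94% × 500.0 = 89.70 g
Oxide-by-oxide audit from the weights as reported, per the basis as stated (delivered sums recover each target inside rounding margins):
  SiO2: 229.9·0.6521 + 46.31·0.7788 = 186.0 g (target 186.0 g)
  Li2O: 18.42·0.4044 + 46.31·0.04530 = 9.547 g (target 9.545 g)
  PbO: 60.80·0.9769 = 59.40 g (target 59.40 g)
  K2O: 229.9·0.1170 + 177.0·0.6817 = 147.6 g (target 147.6 g)
  Na2O: 229.9·0.03400 = 7.817 g (target 7.815 g)
  Al2O3: 229.9·0.1818 + 61.55·0.6536 + 46.31·0.1660 = 89.71 g (target 89.70 g)
Consistency of the glass mass: total batch − LOI = 500.0 g (the Σ of target masses is 500.0 g; stated basis 500.0 g — a pure rounding effect).
Batch total: Σ batch = 594.0 g; ignition loss, Σ(batch × LOI) = 93.97 g; as yield: glass ÷ batch → 84.18%.

Revised batch per 500.0 g glass:
  Orthoclase: 229.9 g
  Lithium carbonate: 18.42 g
  Gibbsite: 61.55 g
  Lithium feldspar: 46.31 g
  Pearl ash: 177.0 g
  Pb3O4: 60.80 g
Total batch = 594.0 g; LOI loss = 93.97 g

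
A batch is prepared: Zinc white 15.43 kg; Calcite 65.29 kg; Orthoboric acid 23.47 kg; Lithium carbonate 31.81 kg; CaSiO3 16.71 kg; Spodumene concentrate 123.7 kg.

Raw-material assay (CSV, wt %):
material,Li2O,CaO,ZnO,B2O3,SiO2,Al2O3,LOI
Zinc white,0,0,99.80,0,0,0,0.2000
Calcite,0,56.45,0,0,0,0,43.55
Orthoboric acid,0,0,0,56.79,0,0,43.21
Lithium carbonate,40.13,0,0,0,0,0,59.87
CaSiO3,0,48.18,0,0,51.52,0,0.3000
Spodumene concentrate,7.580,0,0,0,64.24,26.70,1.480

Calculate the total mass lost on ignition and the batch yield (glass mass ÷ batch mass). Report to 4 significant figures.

The working math carries full float precision end to end — intermediates appear, rounded to four significant digits, when written out. Every reported result receives exactly one rounding; the derived quantities (the yield, glass mass, LOI, the totals, six oxide percentages) are rebuilt starting from the weights at 216.9 kg of glass at exact precision exactly as printed in problem or answer.
Ignition loss by material:
  Zinc white: 15.43 × 0.002000 = 0.03086 kg
  Calcite: 65.29 × 0.4355 = 28.43 kg
  Orthoboric acid: 23.47 × 0.4321 = 10.14 kg
  Lithium carbonate: 31.81 × 0.5987 = 19.04 kg
  CaSiO3: 16.71 × 0.003000 = 0.05013 kg
  Spodumene concentrate: 123.7 × 0.01480 = 1.831 kg
Total LOI = 59.53 kg
Glass = batch − LOI = 276.4 − 59.53 = 216.9 kg

LOI loss = 59.53 kg; glass = 216.9 kg; yield = 78.46%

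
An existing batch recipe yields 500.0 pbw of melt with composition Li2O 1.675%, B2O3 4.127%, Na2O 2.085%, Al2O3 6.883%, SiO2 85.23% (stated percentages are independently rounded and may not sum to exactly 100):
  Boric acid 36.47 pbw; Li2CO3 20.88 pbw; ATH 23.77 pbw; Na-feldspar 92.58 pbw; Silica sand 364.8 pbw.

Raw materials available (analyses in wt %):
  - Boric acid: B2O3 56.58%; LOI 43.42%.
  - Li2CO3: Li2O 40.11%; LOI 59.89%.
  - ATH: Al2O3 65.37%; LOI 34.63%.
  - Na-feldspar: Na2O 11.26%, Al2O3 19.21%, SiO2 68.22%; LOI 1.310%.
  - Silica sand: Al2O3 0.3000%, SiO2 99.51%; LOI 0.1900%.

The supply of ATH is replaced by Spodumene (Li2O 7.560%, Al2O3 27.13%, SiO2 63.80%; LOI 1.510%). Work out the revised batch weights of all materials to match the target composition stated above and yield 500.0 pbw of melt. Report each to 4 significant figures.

Revised batch per 500.0 pbw melt:
  Boric acid: 36.47 pbw
  Li2CO3: 10.01 pbw
  Spodumene: 57.67 pbw
  Na-feldspar: 92.58 pbw
  Silica sand: 327.8 pbw
Total batch = 524.5 pbw; LOI loss = 24.54 pbw

The working math maintains full precision in all steps; rounding to 4 significant digits extends to each mid-chain value as displayed. Each reported figure is rounded exactly once. Derived quantities, which include the totals, the five compositions, net glass mass, ignition loss, the yield, are re-derived at full precision, as given in problem or answer, from the batch weights on 500.0 pbw of glass.
Target masses of each oxide per 500.0 pbw melt:
  Li2O: 1.675% × 500.0 = 8.375 pbw
  B2O3: 4.127% × 500.0 = 20.64 pbw
  Na2O: 2.085% × 500.0 = 10.42 pbw
  Al2O3: 6.883% × 500.0 = 34.42 pbw
  SiO2: 85.23% × 500.0 = 426.2 pbw
A balance pass over the oxides, with the batch weights as given, on the stated basis (delivered sums recover each target up to rounding of the answer):
  Li2O: 10.01·0.4011 + 57.67·0.07560 = 8.375 pbw (target 8.375 pbw)
  B2O3: 36.47·0.5658 = 20.63 pbw (target 20.64 pbw)
  Na2O: 92.58·0.1126 = 10.42 pbw (target 10.42 pbw)
  Al2O3: 57.67·0.2713 + 92.58·0.1921 + 327.8·0.003000 = 34.41 pbw (target 34.42 pbw)
  SiO2: 57.67·0.6380 + 92.58·0.6822 + 327.8·0.9951 = 426.1 pbw (target 426.2 pbw)
Consistency of the glass mass: total charge less LOI = 500.0 pbw (summing oxide targets gives 500.0 pbw; stated basis 500.0 pbw — rounding explains the deltas).
Batch grand total — Σ batch = 524.5 pbw; ignition loss, Σ(batch × LOI) = 24.54 pbw; glass ÷ batch gives a yield of 95.32%.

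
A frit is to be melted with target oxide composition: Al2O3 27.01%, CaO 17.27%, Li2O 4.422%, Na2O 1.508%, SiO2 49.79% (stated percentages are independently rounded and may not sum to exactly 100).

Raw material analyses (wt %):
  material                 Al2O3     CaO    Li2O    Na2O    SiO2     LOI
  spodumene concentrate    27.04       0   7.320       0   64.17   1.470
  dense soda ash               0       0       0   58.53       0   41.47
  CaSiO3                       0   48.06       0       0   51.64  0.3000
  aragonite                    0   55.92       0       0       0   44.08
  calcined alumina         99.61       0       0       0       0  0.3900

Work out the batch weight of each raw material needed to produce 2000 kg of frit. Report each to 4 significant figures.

Batch per 2000 kg frit:
  spodumene concentrate: 1208 kg
  dense soda ash: 51.53 kg
  CaSiO3: 427.0 kg
  aragonite: 250.7 kg
  calcined alumina: 214.3 kg
Total batch = 2152 kg; LOI loss = 151.8 kg; yield = 92.95%

Exact precision is maintained at each step; in-progress results appear (rounded to 4 significant digits) at each printed step. Exactly one rounding lands on every reported figure — the derived quantities (the totals, the yield, LOI, five oxide percentages, glass mass) are computed at full float precision from the batch weights at 2000 kg of glass exactly as printed in problem or answer.
Per-oxide target masses for 2000 kg frit:
  Al2O3: 27.01% × 2000 = 540.2 kg
  CaO: 17.27% × 2000 = 345.4 kg
  Li2O: 4.422% × 2000 = 88.44 kg
  Na2O: 1.508% × 2000 = 30.16 kg
  SiO2: 49.79% × 2000 = 995.8 kg
Verifying the oxide balance given the weights on record, at the basis given (each sum matches its target mass up to rounding of the answer):
  Al2O3: 1208·0.2704 + 214.3·0.9961 = 540.1 kg (target 540.2 kg)
  CaO: 427.0·0.4806 + 250.7·0.5592 = 345.4 kg (target 345.4 kg)
  Li2O: 1208·0.07320 = 88.43 kg (target 88.44 kg)
  Na2O: 51.53·0.5853 = 30.16 kg (target 30.16 kg)
  SiO2: 1208·0.6417 + 427.0·0.5164 = 995.7 kg (target 995.8 kg)
Consistency of the glass mass: batch total minus LOI = 2000 kg (targets for the oxides total 2000 kg; basis as stated: 2000 kg — rounding explains the deltas).
Whole-batch sum: Σ batch = 2152 kg; LOI loss = Σ batch·LOI = 151.8 kg; yield, glass over the total, = 92.95%.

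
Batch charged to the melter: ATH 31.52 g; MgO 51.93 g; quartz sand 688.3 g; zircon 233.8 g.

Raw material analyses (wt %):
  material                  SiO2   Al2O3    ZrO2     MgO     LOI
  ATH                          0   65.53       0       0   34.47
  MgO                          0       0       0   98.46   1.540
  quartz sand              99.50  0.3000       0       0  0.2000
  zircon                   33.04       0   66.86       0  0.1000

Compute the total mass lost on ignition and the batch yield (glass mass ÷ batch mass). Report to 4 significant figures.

Rounding to four significant figures extends to every intermediate as displayed. The working math keeps full float precision from start to finish; every reported value includes exactly one rounding — all derived quantities, which include totals, net glass mass, LOI, yield, the four compositions, are carried at full float precision, exactly as shown in the question or the answer, starting from the weights for 992.3 g of glass.
Per-material ignition loss:
  ATH: 31.52 × 0.3447 = 10.86 g
  MgO: 51.93 × 0.01540 = 0.7997 g
  quartz sand: 688.3 × 0.002000 = 1.377 g
  zircon: 233.8 × 0.001000 = 0.2338 g
Total LOI = 13.28 g
Glass = batch − LOI = 1006 − 13.28 = 992.3 g

LOI loss = 13.28 g; glass = 992.3 g; yield = 98.68%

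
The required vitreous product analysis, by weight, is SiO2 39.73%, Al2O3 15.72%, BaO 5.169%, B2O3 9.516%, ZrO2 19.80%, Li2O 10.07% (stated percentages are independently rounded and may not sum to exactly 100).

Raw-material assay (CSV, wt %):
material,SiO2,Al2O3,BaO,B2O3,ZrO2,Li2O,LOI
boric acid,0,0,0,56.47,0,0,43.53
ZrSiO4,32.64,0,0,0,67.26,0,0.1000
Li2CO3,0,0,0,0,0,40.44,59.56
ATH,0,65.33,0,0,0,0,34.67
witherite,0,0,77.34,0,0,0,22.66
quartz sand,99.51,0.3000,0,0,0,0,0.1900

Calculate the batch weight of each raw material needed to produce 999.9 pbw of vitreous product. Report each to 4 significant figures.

The whole derivation runs at exact precision at every stage; intermediates are printed with 4-significant-digit rounding on the page; every reported figure takes exactly one rounding; derived quantities, including the totals, the six compositions, yield, ignition loss, net glass mass, are recomputed from the weighed amounts per 999.9 pbw of glass in full precision, as quoted within the question or the answer.
Oxide-by-oxide targets in 999.9 pbw vitreous product:
  SiO2: 39.73% × 999.9 = 397.3 pbw
  Al2O3: 15.72% × 999.9 = 157.2 pbw
  BaO: 5.169% × 999.9 = 51.68 pbw
  B2O3: 9.516% × 999.9 = 95.15 pbw
  ZrO2: 19.80% × 999.9 = 198.0 pbw
  Li2O: 10.07% × 999.9 = 100.7 pbw
Mass-balance tally per oxide working from each reported weight, per the basis as stated (each sum matches its target mass up to rounding of the answer):
  SiO2: 294.4·0.3264 + 302.7·0.9951 = 397.3 pbw (target 397.3 pbw)
  Al2O3: 239.2·0.6533 + 302.7·0.003000 = 157.2 pbw (target 157.2 pbw)
  BaO: 66.83·0.7734 = 51.69 pbw (target 51.68 pbw)
  B2O3: 168.5·0.5647 = 95.15 pbw (target 95.15 pbw)
  ZrO2: 294.4·0.6726 = 198.0 pbw (target 198.0 pbw)
  Li2O: 249.0·0.4044 = 100.7 pbw (target 100.7 pbw)
Mass balance on the glass: batch total minus LOI = 1000 pbw (the Σ of target masses is 999.9 pbw; the stated basis being 999.9 pbw — gaps are rounding artifacts).
Adding the batch up: Σ batch = 1321 pbw; loss to ignition Σ batch·LOI = 320.6 pbw; as yield: glass ÷ batch → 75.72%.

Batch per 999.9 pbw vitreous product:
  boric acid: 168.5 pbw
  ZrSiO4: 294.4 pbw
  Li2CO3: 249.0 pbw
  ATH: 239.2 pbw
  witherite: 66.83 pbw
  quartz sand: 302.7 pbw
Total batch = 1321 pbw; LOI loss = 320.6 pbw; yield = 75.72%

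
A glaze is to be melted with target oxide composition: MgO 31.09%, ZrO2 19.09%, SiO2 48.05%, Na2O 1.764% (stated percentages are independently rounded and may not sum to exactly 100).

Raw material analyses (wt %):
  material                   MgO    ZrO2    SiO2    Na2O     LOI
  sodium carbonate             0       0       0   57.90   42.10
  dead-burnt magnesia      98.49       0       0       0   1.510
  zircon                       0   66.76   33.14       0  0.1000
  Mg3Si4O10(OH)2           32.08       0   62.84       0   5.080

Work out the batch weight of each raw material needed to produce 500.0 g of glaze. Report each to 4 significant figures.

Each numeric step holds full float precision through the solve. Values along the way appear, with 4-significant-digit rounding, at each printed step — each reported value takes just one rounding. Derived quantities (ignition loss, the totals, glass mass, four oxide percentages, yield) are carried starting from the weights at 500.0 g of glass in full precision, as given in either problem or answer.
Oxide mass targets, per 500.0 g glaze:
  MgO: 31.09% × 500.0 = 155.4 g
  ZrO2: 19.09% × 500.0 = 95.45 g
  SiO2: 48.05% × 500.0 = 240.2 g
  Na2O: 1.764% × 500.0 = 8.820 g
Per-oxide balance check on the weights just shown, against the basis in use (oxide sums agree with the targets given rounding of the digits):
  MgO: 57.86·0.9849 + 306.9·0.3208 = 155.4 g (target 155.4 g)
  ZrO2: 143.0·0.6676 = 95.47 g (target 95.45 g)
  SiO2: 143.0·0.3314 + 306.9·0.6284 = 240.2 g (target 240.2 g)
  Na2O: 15.23·0.5790 = 8.818 g (target 8.820 g)
Glass-mass sanity pass: Σ batch − LOI loss = 500.0 g (the targets, summed, come to 500.0 g; with the basis standing at 500.0 g — a pure rounding effect).
Summing the batch: Σ batch = 523.0 g; the LOI term Σ batch·LOI equals 23.02 g; yield: glass divided by total = 95.60%.

Batch per 500.0 g glaze:
  sodium carbonate: 15.23 g
  dead-burnt magnesia: 57.86 g
  zircon: 143.0 g
  Mg3Si4O10(OH)2: 306.9 g
Total batch = 523.0 g; LOI loss = 23.02 g; yield = 95.60%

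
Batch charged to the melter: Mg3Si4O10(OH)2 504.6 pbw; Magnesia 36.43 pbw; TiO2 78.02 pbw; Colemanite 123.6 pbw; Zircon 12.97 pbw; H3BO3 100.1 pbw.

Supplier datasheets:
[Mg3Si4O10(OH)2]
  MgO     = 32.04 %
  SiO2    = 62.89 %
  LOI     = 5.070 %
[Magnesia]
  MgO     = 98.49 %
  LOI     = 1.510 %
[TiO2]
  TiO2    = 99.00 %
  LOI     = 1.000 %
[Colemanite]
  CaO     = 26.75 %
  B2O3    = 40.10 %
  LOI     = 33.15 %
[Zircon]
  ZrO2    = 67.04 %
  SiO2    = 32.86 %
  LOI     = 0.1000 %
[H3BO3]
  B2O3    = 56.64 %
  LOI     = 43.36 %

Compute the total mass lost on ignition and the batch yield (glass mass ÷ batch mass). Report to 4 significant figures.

In-progress results appear, with 4-significant-figure rounding, at each printed step — the whole derivation carries full precision end to end — every reported result takes just one rounding — the derived quantities are recomputed from the weighed amounts at 744.4 pbw of glass in exact precision (the yield, the six compositions, glass mass, the totals, LOI) exactly as shown in the problem or answer text.
Loss on ignition, line by line:
  Mg3Si4O10(OH)2: 504.6 × 0.05070 = 25.58 pbw
  Magnesia: 36.43 × 0.01510 = 0.5501 pbw
  TiO2: 78.02 × 0.01000 = 0.7802 pbw
  Colemanite: 123.6 × 0.3315 = 40.97 pbw
  Zircon: 12.97 × 0.001000 = 0.01297 pbw
  H3BO3: 100.1 × 0.4336 = 43.40 pbw
Total LOI = 111.3 pbw
Glass = batch − LOI = 855.7 − 111.3 = 744.4 pbw

LOI loss = 111.3 pbw; glass = 744.4 pbw; yield = 86.99%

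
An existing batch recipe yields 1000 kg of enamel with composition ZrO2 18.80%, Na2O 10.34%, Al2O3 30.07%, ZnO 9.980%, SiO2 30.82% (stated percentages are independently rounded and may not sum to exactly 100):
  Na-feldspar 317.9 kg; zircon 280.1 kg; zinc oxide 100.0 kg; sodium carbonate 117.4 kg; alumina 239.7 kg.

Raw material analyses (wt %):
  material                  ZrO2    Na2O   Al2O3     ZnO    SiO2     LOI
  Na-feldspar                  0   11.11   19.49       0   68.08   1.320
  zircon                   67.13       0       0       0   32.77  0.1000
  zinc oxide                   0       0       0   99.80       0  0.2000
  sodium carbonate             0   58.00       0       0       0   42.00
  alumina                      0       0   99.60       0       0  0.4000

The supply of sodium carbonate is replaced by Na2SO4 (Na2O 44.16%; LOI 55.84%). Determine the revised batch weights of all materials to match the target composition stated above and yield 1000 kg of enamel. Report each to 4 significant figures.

Revised batch per 1000 kg enamel:
  Na-feldspar: 317.9 kg
  zircon: 280.1 kg
  zinc oxide: 100.0 kg
  Na2SO4: 154.2 kg
  alumina: 239.7 kg
Total batch = 1092 kg; LOI loss = 91.74 kg

Each numeric step keeps full precision in every operation — working values are printed, rounded to four significant figures, within the worked lines. Every reported figure is rounded only once; the derived quantities are re-derived from the batch weights for 1000 kg of glass at full precision (yield, net glass mass, totals, five oxide percentages, LOI) precisely as stated by either problem or answer.
Target oxide masses per 1000 kg enamel:
  ZrO2: 18.80% × 1000 = 188.0 kg
  Na2O: 10.34% × 1000 = 103.4 kg
  Al2O3: 30.07% × 1000 = 300.7 kg
  ZnO: 9.980% × 1000 = 99.80 kg
  SiO2: 30.82% × 1000 = 308.2 kg
Checking each oxide sum with the batch weights as given, relative to the basis at hand (sum by sum, the targets are met given rounding of the digits):
  ZrO2: 280.1·0.6713 = 188.0 kg (target 188.0 kg)
  Na2O: 317.9·0.1111 + 154.2·0.4416 = 103.4 kg (target 103.4 kg)
  Al2O3: 317.9·0.1949 + 239.7·0.9960 = 300.7 kg (target 300.7 kg)
  ZnO: 100.0·0.9980 = 99.80 kg (target 99.80 kg)
  SiO2: 317.9·0.6808 + 280.1·0.3277 = 308.2 kg (target 308.2 kg)
Consistency of the glass mass: net batch after ignition = 1000 kg (targets for the oxides total 1000 kg; the stated basis being 1000 kg — a pure rounding effect).
Whole-batch sum: Σ batch = 1092 kg; ignition loss, Σ(batch × LOI) = 91.74 kg; yield: glass divided by total = 91.60%.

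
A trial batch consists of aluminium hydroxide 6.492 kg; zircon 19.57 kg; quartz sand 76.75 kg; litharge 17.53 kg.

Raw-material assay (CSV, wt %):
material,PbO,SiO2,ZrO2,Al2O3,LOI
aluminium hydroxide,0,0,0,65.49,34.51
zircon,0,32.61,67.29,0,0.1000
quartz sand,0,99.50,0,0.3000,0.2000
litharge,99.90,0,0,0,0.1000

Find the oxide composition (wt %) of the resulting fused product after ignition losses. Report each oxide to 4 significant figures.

Glass mass = 117.9 kg (batch 120.3 − LOI 2.431).
Composition: PbO 14.85%, SiO2 70.18%, ZrO2 11.17%, Al2O3 3.801%

All arithmetic holds full float precision at each step. In-progress results are shown, rounded to 4 significant digits, when written out — every reported number carries a single rounding. Derived quantities (four oxide percentages, yield, ignition loss, net glass mass, the totals) are re-derived at exact precision from the weighed amounts per 117.9 kg of glass, as they appear in the problem or the answer.
Per-oxide mass from batch:
  PbO: 17.53·0.9990 = 17.51 kg
  SiO2: 19.57·0.3261 + 76.75·0.9950 = 82.75 kg
  ZrO2: 19.57·0.6729 = 13.17 kg
  Al2O3: 6.492·0.6549 + 76.75·0.003000 = 4.482 kg
LOI: 6.492·0.3451 + 19.57·0.001000 + 76.75·0.002000 + 17.53·0.001000 = 2.431 kg
batch − LOI leaves glass = 120.3 − 2.431 = 117.9 kg (the oxide masses sum to this)
percent by weight: oxide/glass ×100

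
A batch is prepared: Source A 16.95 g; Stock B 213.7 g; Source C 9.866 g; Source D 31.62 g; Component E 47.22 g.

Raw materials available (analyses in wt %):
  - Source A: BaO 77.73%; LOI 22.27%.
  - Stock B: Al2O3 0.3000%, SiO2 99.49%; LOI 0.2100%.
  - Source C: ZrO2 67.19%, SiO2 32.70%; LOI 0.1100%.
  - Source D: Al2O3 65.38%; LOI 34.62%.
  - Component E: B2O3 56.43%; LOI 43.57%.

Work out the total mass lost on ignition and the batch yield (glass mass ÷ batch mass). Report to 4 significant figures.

Values along the way are shown (rounded to four significant digits) alongside each step — all arithmetic carries full float precision from first step to last. Every reported figure is rounded just once; all derived quantities (net glass mass, ignition loss, yield, the five compositions, the totals) are re-derived from the weighed amounts on 283.6 g of glass at full float precision, exactly as shown in the problem or the answer.
LOI of each material in turn:
  Source A: 16.95 × 0.2227 = 3.775 g
  Stock B: 213.7 × 0.002100 = 0.4488 g
  Source C: 9.866 × 0.001100 = 0.01085 g
  Source D: 31.62 × 0.3462 = 10.95 g
  Component E: 47.22 × 0.4357 = 20.57 g
Total LOI = 35.75 g
Glass = batch − LOI = 319.4 − 35.75 = 283.6 g

LOI loss = 35.75 g; glass = 283.6 g; yield = 88.80%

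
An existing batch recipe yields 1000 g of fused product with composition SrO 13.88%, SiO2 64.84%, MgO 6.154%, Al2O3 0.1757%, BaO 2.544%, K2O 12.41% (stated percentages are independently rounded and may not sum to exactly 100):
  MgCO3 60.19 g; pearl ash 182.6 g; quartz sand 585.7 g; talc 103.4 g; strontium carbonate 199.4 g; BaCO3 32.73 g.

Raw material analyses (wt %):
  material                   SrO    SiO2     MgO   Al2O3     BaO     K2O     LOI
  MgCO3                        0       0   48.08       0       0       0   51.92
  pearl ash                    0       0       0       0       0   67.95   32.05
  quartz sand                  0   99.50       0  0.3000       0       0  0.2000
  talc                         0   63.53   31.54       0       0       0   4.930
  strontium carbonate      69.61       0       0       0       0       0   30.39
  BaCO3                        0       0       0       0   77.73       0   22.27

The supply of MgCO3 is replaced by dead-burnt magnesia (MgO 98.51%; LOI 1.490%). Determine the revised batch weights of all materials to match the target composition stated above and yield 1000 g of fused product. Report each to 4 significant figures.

Mid-chain values are displayed (rounded to four significant figures) at each printed step; the whole derivation maintains full float precision from start to finish — each reported figure sees exactly one rounding — the derived quantities are recomputed using the weight values per 1000 g of glass at full float precision (yield, glass mass, the six compositions, LOI, the totals), as quoted within the question or the answer.
Oxide-by-oxide targets in 1000 g fused product:
  SrO: 13.88% × 1000 = 138.8 g
  SiO2: 64.84% × 1000 = 648.4 g
  MgO: 6.154% × 1000 = 61.54 g
  Al2O3: 0.1757% × 1000 = 1.757 g
  BaO: 2.544% × 1000 = 25.44 g
  K2O: 12.41% × 1000 = 124.1 g
Checking each oxide sum from the weights as reported, for the quoted basis mass (sum by sum, the targets are met modulo rounding of the values):
  SrO: 199.4·0.6961 = 138.8 g (target 138.8 g)
  SiO2: 585.7·0.9950 + 103.4·0.6353 = 648.5 g (target 648.4 g)
  MgO: 29.38·0.9851 + 103.4·0.3154 = 61.55 g (target 61.54 g)
  Al2O3: 585.7·0.003000 = 1.757 g (target 1.757 g)
  BaO: 32.73·0.7773 = 25.44 g (target 25.44 g)
  K2O: 182.6·0.6795 = 124.1 g (target 124.1 g)
Mass balance on the glass: net batch after ignition = 1000 g (per-oxide target masses sum to 1000 g; against the stated basis, 1000 g — rounding explains the deltas).
Summing the batch: Σ batch = 1133 g; Σ batch·LOI gives LOI loss = 133.1 g; yield, glass over the total, = 88.25%.

Revised batch per 1000 g fused product:
  dead-burnt magnesia: 29.38 g
  pearl ash: 182.6 g
  quartz sand: 585.7 g
  talc: 103.4 g
  strontium carbonate: 199.4 g
  BaCO3: 32.73 g
Total batch = 1133 g; LOI loss = 133.1 g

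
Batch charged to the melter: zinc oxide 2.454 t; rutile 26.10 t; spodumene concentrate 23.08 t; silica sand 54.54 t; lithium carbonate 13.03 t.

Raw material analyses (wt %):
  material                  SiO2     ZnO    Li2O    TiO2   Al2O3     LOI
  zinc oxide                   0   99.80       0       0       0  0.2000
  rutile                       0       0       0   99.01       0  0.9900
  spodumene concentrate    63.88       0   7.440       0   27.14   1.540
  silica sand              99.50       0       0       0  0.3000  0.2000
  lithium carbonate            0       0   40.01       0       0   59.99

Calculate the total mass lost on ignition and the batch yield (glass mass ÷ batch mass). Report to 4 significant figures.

Each numeric step keeps exact precision at each step. Rounding to four significant digits applies to each in-between result as displayed — each reported value sees exactly one rounding. Derived quantities, including ignition loss, glass mass, five oxide percentages, the yield, totals, are recomputed from the batch weights for 110.7 t of glass in full float precision, as written in problem or answer.
Ignition loss by material:
  zinc oxide: 2.454 × 0.002000 = 0.004908 t
  rutile: 26.10 × 0.009900 = 0.2584 t
  spodumene concentrate: 23.08 × 0.01540 = 0.3554 t
  silica sand: 54.54 × 0.002000 = 0.1091 t
  lithium carbonate: 13.03 × 0.5999 = 7.817 t
Total LOI = 8.545 t
Glass = batch − LOI = 119.2 − 8.545 = 110.7 t

LOI loss = 8.545 t; glass = 110.7 t; yield = 92.83%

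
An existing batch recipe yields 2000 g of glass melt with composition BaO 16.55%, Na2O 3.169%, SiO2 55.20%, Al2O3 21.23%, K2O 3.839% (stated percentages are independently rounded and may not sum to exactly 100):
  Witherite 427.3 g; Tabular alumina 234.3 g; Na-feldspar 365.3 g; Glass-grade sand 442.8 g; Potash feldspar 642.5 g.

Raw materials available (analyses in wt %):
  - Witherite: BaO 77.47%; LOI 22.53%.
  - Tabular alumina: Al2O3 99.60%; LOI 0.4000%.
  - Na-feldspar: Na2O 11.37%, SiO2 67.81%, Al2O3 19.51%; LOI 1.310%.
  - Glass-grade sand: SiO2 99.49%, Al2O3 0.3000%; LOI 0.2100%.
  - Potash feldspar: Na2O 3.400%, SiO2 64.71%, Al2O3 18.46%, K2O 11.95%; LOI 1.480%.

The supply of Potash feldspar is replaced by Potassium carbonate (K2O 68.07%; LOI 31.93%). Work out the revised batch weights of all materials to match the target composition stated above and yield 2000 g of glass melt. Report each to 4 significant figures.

Revised batch per 2000 g glass melt:
  Witherite: 427.3 g
  Tabular alumina: 314.9 g
  Na-feldspar: 557.4 g
  Glass-grade sand: 729.7 g
  Potassium carbonate: 112.8 g
Total batch = 2142 g; LOI loss = 142.4 g

The intermediate values appear (rounded to 4 significant figures) within the worked lines; the whole derivation carries full precision from first step to last; every reported figure undergoes a single rounding — derived quantities are re-derived in exact precision (LOI, totals, the five compositions, net glass mass, yield) from the batch weights at 2000 g of glass, as written in the problem or the answer.
Per-oxide target masses for 2000 g glass melt:
  BaO: 16.55% × 2000 = 331.0 g
  Na2O: 3.169% × 2000 = 63.38 g
  SiO2: 55.20% × 2000 = 1104 g
  Al2O3: 21.23% × 2000 = 424.6 g
  K2O: 3.839% × 2000 = 76.78 g
Mass-balance tally per oxide using the reported weights, at the basis given (each sum matches its target mass modulo rounding of the values):
  BaO: 427.3·0.7747 = 331.0 g (target 331.0 g)
  Na2O: 557.4·0.1137 = 63.38 g (target 63.38 g)
  SiO2: 557.4·0.6781 + 729.7·0.9949 = 1104 g (target 1104 g)
  Al2O3: 314.9·0.9960 + 557.4·0.1951 + 729.7·0.003000 = 424.6 g (target 424.6 g)
  K2O: 112.8·0.6807 = 76.78 g (target 76.78 g)
Glass-mass sanity pass: total charge less LOI = 2000 g (summing oxide targets gives 2000 g; with the basis standing at 2000 g — a pure rounding effect).
Batch grand total — Σ batch = 2142 g; Σ batch·LOI gives LOI loss = 142.4 g; yield = glass ÷ total batch = 93.35%.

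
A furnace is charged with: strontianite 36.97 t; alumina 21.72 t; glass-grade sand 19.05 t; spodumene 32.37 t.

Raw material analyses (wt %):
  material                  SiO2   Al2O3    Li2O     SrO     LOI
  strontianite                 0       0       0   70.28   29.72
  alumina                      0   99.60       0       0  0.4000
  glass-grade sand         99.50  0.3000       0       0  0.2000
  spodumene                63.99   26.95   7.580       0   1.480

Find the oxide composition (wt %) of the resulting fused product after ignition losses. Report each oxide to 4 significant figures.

All arithmetic maintains exact precision at all times; intermediates appear, rounded to 4 significant figures, across the worked steps. Exactly one rounding is applied to each reported value. The derived quantities are computed from the weighed amounts at 98.52 t of glass in full precision (net glass mass, totals, LOI, four oxide percentages, yield) as set out in question or answer.
Oxide masses out of the charge:
  SiO2: 19.05·0.9950 + 32.37·0.6399 = 39.67 t
  Al2O3: 21.72·0.9960 + 19.05·0.003000 + 32.37·0.2695 = 30.41 t
  Li2O: 32.37·0.07580 = 2.454 t
  SrO: 36.97·0.7028 = 25.98 t
LOI: 36.97·0.2972 + 21.72·0.004000 + 19.05·0.002000 + 32.37·0.01480 = 11.59 t
The glass mass, total less LOI, = 110.1 − 11.59 = 98.52 t (consistent with Σ oxide mass)
each oxide over glass, ×100, is wt %

Glass mass = 98.52 t (batch 110.1 − LOI 11.59).
Composition: SiO2 40.26%, Al2O3 30.87%, Li2O 2.491%, SrO 26.37%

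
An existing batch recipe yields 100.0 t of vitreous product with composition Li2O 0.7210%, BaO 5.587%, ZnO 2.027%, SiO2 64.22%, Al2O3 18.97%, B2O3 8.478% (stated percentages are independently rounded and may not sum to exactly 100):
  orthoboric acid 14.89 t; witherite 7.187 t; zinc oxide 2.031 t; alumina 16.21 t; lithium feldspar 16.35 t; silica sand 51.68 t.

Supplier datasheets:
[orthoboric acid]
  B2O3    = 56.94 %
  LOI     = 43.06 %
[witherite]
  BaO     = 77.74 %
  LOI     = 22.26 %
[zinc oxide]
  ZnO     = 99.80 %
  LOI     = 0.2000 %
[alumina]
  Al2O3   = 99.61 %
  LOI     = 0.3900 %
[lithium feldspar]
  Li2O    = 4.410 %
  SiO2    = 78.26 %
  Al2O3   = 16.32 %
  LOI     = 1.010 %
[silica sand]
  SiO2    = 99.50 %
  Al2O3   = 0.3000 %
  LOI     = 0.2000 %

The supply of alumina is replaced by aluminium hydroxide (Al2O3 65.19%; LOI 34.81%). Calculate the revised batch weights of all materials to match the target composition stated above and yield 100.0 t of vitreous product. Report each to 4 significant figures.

Intermediates are shown with 4-significant-digit rounding within the worked lines. All internal work keeps full precision from first step to last; each reported value is rounded only once — derived quantities are computed from the batch weights at 100.0 t of glass at full float precision (totals, glass mass, ignition loss, yield, the six compositions), as quoted within the problem or answer text.
Oxide-by-oxide targets in 100.0 t vitreous product:
  Li2O: 0.7210% × 100.0 = 0.7210 t
  BaO: 5.587% × 100.0 = 5.587 t
  ZnO: 2.027% × 100.0 = 2.027 t
  SiO2: 64.22% × 100.0 = 64.22 t
  Al2O3: 18.97% × 100.0 = 18.97 t
  B2O3: 8.478% × 100.0 = 8.478 t
Balance tally, oxide-wise, using the reported weights, versus the basis set out (each sum matches its target mass exact up to rounding of places):
  Li2O: 16.35·0.04410 = 0.7210 t (target 0.7210 t)
  BaO: 7.187·0.7774 = 5.587 t (target 5.587 t)
  ZnO: 2.031·0.9980 = 2.027 t (target 2.027 t)
  SiO2: 16.35·0.7826 + 51.68·0.9950 = 64.22 t (target 64.22 t)
  Al2O3: 24.77·0.6519 + 16.35·0.1632 + 51.68·0.003000 = 18.97 t (target 18.97 t)
  B2O3: 14.89·0.5694 = 8.478 t (target 8.478 t)
Mass balance on the glass: whole batch net of LOI = 100.0 t (targets for the oxides total 100.0 t; versus the stated basis of 100.0 t — rounding explains the deltas).
Adding the batch up: Σ batch = 116.9 t; loss to ignition Σ batch·LOI = 16.91 t; glass ÷ batch gives a yield of 85.54%.

Revised batch per 100.0 t vitreous product:
  orthoboric acid: 14.89 t
  witherite: 7.187 t
  zinc oxide: 2.031 t
  aluminium hydroxide: 24.77 t
  lithium feldspar: 16.35 t
  silica sand: 51.68 t
Total batch = 116.9 t; LOI loss = 16.91 t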